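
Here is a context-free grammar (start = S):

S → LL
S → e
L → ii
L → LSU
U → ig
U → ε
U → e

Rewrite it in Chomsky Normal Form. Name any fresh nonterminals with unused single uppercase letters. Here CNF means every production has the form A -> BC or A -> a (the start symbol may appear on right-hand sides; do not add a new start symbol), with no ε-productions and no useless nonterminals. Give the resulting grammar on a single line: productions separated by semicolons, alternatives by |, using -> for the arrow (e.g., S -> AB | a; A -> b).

S -> e | LL; A -> i; B -> g; C -> SU; L -> AA | LC | LS; U -> e | AB

Nullable: {U}; after ε-elimination: S -> e | LL; L -> LS | ii | LSU; U -> e | ig.
No unit productions to eliminate.
TERM: introduce B -> g, A -> i and substitute in every rule of length ≥2.
BIN: L -> LSU becomes L -> LC, C -> SU.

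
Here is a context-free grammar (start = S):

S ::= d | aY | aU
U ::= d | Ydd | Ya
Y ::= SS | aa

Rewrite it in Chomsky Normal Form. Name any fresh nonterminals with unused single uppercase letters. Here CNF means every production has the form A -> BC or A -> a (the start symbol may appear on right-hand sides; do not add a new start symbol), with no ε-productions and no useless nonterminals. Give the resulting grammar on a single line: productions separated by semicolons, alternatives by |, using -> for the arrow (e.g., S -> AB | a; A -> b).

S -> d | AU | AY; A -> a; B -> d; C -> BB; U -> d | YA | YC; Y -> AA | SS

No ε-productions.
No unit productions to eliminate.
TERM: introduce A -> a, B -> d and substitute in every rule of length ≥2.
BIN: U -> YBB becomes U -> YC, C -> BB.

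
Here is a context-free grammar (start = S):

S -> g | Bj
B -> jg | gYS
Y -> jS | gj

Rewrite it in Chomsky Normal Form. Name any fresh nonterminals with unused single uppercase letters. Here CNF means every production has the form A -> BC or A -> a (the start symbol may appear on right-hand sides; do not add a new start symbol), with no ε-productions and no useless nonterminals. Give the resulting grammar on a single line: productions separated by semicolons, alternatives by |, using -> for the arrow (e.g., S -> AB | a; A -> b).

S -> g | BC; A -> g; B -> AD | CA; C -> j; D -> YS; Y -> AC | CS

No ε-productions.
No unit productions to eliminate.
TERM: introduce A -> g, C -> j and substitute in every rule of length ≥2.
BIN: B -> AYS becomes B -> AD, D -> YS.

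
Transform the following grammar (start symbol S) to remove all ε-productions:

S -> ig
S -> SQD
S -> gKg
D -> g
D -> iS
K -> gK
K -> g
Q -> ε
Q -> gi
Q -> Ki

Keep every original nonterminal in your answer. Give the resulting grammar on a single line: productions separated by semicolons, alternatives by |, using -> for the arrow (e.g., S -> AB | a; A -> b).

S -> SD | ig | SQD | gKg; D -> g | iS; K -> g | gK; Q -> Ki | gi

Nullable set: {Q}.
S -> SQD: Q nullable, giving SD | SQD.
Drop Q -> ε.
Unchanged (no nullable symbols): S -> gKg; S -> ig; D -> g; D -> iS; K -> g; K -> gK; Q -> Ki; Q -> gi.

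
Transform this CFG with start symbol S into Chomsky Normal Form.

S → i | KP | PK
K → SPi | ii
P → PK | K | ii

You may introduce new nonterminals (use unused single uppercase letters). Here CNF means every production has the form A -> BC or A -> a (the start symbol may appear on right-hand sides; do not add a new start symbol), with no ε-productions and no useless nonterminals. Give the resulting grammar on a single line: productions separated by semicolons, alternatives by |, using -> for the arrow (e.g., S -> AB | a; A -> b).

No ε-productions.
After unit-elimination: S -> i | KP | PK; K -> ii | SPi; P -> PK | ii | SPi.
TERM: introduce A -> i and substitute in every rule of length ≥2.
BIN: K -> SPA becomes K -> SB, B -> PA; P -> SPA becomes P -> SC, C -> PA.

S -> i | KP | PK; A -> i; B -> PA; C -> PA; K -> AA | SB; P -> AA | PK | SC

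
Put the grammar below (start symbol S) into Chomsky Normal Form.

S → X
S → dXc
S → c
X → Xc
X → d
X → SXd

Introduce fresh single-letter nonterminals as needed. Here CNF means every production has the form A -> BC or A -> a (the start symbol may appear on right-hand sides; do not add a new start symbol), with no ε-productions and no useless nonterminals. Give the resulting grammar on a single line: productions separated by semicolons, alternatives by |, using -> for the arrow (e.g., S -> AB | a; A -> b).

S -> c | d | AC | SD | XB; A -> d; B -> c; C -> XB; D -> XA; E -> XA; X -> d | SE | XB

No ε-productions.
After unit-elimination: S -> c | d | Xc | SXd | dXc; X -> d | Xc | SXd.
TERM: introduce B -> c, A -> d and substitute in every rule of length ≥2.
BIN: S -> AXB becomes S -> AC, C -> XB; S -> SXA becomes S -> SD, D -> XA; X -> SXA becomes X -> SE, E -> XA.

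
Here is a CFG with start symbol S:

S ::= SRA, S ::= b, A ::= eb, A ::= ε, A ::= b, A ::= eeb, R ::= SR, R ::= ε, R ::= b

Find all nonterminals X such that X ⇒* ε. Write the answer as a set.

Directly nullable (have an ε-rule): {A, R}.
Not nullable: S — each has a terminal in every rule's right-hand side or depends on a non-nullable symbol.

{A, R}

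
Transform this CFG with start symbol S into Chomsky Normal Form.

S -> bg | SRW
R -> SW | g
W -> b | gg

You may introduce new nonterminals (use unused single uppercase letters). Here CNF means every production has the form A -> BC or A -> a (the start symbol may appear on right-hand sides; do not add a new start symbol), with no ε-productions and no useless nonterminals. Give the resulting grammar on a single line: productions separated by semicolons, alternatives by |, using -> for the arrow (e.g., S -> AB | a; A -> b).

S -> AB | SC; A -> b; B -> g; C -> RW; R -> g | SW; W -> b | BB

No ε-productions.
No unit productions to eliminate.
TERM: introduce A -> b, B -> g and substitute in every rule of length ≥2.
BIN: S -> SRW becomes S -> SC, C -> RW.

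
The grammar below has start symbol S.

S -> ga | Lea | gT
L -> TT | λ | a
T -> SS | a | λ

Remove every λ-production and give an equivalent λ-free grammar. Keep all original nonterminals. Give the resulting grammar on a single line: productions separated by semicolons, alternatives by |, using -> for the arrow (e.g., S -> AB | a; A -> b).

Nullable set: {L, T}.
S -> Lea: L nullable, giving Lea | ea.
S -> gT: T nullable, giving g | gT.
Drop L -> λ.
L -> TT: T, T nullable, giving T | TT.
Drop T -> λ.
Unchanged (no nullable symbols): S -> ga; L -> a; T -> SS; T -> a.

S -> g | ea | gT | ga | Lea; L -> T | a | TT; T -> a | SS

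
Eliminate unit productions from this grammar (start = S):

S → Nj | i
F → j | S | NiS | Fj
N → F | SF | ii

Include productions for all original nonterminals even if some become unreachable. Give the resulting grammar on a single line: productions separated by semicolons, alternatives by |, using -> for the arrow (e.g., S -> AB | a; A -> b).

S -> i | Nj; F -> i | j | Fj | Nj | NiS; N -> i | j | Fj | Nj | SF | ii | NiS

Unit productions: F->S, N->F.
Unit pairs (A ⇒* B via units): (F,S), (N,F), (N,S).
S: inherits non-unit rules of {S} → Nj | i.
F: inherits non-unit rules of {F, S} → Fj | NiS | Nj | i | j.
N: inherits non-unit rules of {F, N, S} → Fj | NiS | Nj | SF | i | ii | j.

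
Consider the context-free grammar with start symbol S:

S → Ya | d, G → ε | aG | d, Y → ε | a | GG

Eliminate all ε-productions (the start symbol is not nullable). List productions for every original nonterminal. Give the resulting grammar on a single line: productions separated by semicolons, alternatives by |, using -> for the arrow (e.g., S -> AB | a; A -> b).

Nullable set: {G, Y}.
S -> Ya: Y nullable, giving Ya | a.
Drop G -> ε.
G -> aG: G nullable, giving a | aG.
Drop Y -> ε.
Y -> GG: G, G nullable, giving G | GG.
Unchanged (no nullable symbols): S -> d; G -> d; Y -> a.

S -> a | d | Ya; G -> a | d | aG; Y -> G | a | GG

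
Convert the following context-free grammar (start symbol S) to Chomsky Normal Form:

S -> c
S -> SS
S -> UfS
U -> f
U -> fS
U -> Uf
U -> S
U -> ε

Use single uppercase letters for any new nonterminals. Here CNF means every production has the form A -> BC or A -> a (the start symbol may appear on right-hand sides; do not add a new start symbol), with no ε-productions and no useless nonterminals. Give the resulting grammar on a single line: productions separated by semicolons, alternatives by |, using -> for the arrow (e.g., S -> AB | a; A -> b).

S -> c | AS | SS | UB; A -> f; B -> AS; C -> AS; U -> c | f | AS | SS | UA | UC

Nullable: {U}; after ε-elimination: S -> c | SS | fS | UfS; U -> S | f | Uf | fS.
After unit-elimination: S -> c | SS | fS | UfS; U -> c | f | SS | Uf | fS | UfS.
TERM: introduce A -> f and substitute in every rule of length ≥2.
BIN: S -> UAS becomes S -> UB, B -> AS; U -> UAS becomes U -> UC, C -> AS.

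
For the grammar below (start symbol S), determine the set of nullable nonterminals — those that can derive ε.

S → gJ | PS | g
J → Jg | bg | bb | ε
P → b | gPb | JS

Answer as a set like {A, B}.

{J}

Directly nullable (have an ε-rule): {J}.
Not nullable: P, S — each has a terminal in every rule's right-hand side or depends on a non-nullable symbol.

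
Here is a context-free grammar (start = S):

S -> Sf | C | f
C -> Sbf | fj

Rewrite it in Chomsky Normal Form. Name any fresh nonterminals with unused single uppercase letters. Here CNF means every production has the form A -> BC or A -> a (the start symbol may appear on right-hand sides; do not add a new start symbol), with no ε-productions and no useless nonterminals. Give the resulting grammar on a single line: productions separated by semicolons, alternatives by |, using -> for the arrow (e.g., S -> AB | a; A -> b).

S -> f | BD | SB | SF; A -> b; B -> f; D -> j; F -> AB

No ε-productions.
After unit-elimination: S -> f | Sf | fj | Sbf; C -> fj | Sbf.
TERM: introduce A -> b, B -> f, D -> j and substitute in every rule of length ≥2.
BIN: C -> SAB becomes C -> SE, E -> AB; S -> SAB becomes S -> SF, F -> AB.
Drop unreachable/unproductive: C.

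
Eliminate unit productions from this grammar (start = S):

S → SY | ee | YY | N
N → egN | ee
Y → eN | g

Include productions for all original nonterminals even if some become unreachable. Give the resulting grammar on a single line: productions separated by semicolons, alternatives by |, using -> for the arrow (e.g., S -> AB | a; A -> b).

Unit productions: S->N.
Unit pairs (A ⇒* B via units): (S,N).
S: inherits non-unit rules of {N, S} → SY | YY | ee | egN.
N: inherits non-unit rules of {N} → ee | egN.
Y: inherits non-unit rules of {Y} → eN | g.

S -> SY | YY | ee | egN; N -> ee | egN; Y -> g | eN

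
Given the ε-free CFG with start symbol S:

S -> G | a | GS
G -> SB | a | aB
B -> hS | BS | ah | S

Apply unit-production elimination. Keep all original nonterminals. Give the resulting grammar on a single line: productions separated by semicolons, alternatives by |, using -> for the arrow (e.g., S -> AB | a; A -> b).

Unit productions: B->S, S->G.
Unit pairs (A ⇒* B via units): (B,G), (B,S), (S,G).
S: inherits non-unit rules of {G, S} → GS | SB | a | aB.
B: inherits non-unit rules of {B, G, S} → BS | GS | SB | a | aB | ah | hS.
G: inherits non-unit rules of {G} → SB | a | aB.

S -> a | GS | SB | aB; B -> a | BS | GS | SB | aB | ah | hS; G -> a | SB | aB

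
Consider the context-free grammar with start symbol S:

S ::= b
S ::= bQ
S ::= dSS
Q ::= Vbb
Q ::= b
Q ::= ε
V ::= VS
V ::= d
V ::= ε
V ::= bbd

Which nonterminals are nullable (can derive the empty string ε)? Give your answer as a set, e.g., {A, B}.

{Q, V}

Directly nullable (have an ε-rule): {Q, V}.
Not nullable: S — each has a terminal in every rule's right-hand side or depends on a non-nullable symbol.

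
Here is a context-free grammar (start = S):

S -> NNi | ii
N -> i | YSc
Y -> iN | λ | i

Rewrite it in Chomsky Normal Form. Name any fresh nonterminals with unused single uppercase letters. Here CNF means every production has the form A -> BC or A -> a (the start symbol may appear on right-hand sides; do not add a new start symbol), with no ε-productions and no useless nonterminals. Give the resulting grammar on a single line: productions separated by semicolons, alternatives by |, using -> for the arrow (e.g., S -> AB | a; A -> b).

Nullable: {Y}; after ε-elimination: S -> ii | NNi; N -> i | Sc | YSc; Y -> i | iN.
No unit productions to eliminate.
TERM: introduce A -> c, B -> i and substitute in every rule of length ≥2.
BIN: N -> YSA becomes N -> YC, C -> SA; S -> NNB becomes S -> ND, D -> NB.

S -> BB | ND; A -> c; B -> i; C -> SA; D -> NB; N -> i | SA | YC; Y -> i | BN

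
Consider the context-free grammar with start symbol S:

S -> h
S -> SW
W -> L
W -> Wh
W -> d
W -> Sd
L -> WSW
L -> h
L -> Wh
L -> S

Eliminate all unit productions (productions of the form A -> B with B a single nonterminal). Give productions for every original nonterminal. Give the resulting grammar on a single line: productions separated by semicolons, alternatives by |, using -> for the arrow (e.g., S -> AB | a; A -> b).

Unit productions: L->S, W->L.
Unit pairs (A ⇒* B via units): (L,S), (W,L), (W,S).
S: inherits non-unit rules of {S} → SW | h.
L: inherits non-unit rules of {L, S} → SW | WSW | Wh | h.
W: inherits non-unit rules of {L, S, W} → SW | Sd | WSW | Wh | d | h.

S -> h | SW; L -> h | SW | Wh | WSW; W -> d | h | SW | Sd | Wh | WSW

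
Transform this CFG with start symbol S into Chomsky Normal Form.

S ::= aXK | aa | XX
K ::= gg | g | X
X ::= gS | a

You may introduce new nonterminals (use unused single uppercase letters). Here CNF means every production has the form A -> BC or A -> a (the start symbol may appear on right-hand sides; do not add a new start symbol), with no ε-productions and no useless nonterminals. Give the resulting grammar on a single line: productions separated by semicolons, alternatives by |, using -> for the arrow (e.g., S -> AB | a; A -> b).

No ε-productions.
After unit-elimination: S -> XX | aa | aXK; K -> a | g | gS | gg; X -> a | gS.
TERM: introduce B -> a, A -> g and substitute in every rule of length ≥2.
BIN: S -> BXK becomes S -> BC, C -> XK.

S -> BB | BC | XX; A -> g; B -> a; C -> XK; K -> a | g | AA | AS; X -> a | AS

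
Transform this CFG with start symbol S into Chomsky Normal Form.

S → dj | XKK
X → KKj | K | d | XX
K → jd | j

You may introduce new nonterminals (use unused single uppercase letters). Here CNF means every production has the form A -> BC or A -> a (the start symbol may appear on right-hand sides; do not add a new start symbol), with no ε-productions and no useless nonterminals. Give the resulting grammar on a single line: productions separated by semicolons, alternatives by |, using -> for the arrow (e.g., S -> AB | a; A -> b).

S -> BA | XC; A -> j; B -> d; C -> KK; D -> KA; K -> j | AB; X -> d | j | AB | KD | XX

No ε-productions.
After unit-elimination: S -> dj | XKK; K -> j | jd; X -> d | j | XX | jd | KKj.
TERM: introduce B -> d, A -> j and substitute in every rule of length ≥2.
BIN: S -> XKK becomes S -> XC, C -> KK; X -> KKA becomes X -> KD, D -> KA.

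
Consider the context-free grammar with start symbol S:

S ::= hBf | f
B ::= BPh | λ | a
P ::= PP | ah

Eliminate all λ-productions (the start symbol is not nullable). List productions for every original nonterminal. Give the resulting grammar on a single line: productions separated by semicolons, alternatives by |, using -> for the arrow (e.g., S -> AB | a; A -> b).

S -> f | hf | hBf; B -> a | Ph | BPh; P -> PP | ah

Nullable set: {B}.
S -> hBf: B nullable, giving hBf | hf.
Drop B -> λ.
B -> BPh: B nullable, giving BPh | Ph.
Unchanged (no nullable symbols): S -> f; B -> a; P -> PP; P -> ah.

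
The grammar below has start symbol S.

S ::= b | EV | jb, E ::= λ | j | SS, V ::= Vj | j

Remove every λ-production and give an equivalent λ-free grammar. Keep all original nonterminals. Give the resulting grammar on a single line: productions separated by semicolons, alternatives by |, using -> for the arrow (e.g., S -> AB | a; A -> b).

Nullable set: {E}.
S -> EV: E nullable, giving EV | V.
Drop E -> λ.
Unchanged (no nullable symbols): S -> b; S -> jb; E -> SS; E -> j; V -> Vj; V -> j.

S -> V | b | EV | jb; E -> j | SS; V -> j | Vj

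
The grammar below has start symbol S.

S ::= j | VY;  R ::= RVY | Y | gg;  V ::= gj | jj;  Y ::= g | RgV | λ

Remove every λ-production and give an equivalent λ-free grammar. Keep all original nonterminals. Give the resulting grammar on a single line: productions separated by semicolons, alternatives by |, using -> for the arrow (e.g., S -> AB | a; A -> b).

S -> V | j | VY; R -> V | Y | RV | VY | gg | RVY; V -> gj | jj; Y -> g | gV | RgV

Nullable set: {R, Y}.
S -> VY: Y nullable, giving V | VY.
R -> RVY: R, Y nullable, giving RV | RVY | V | VY.
R -> Y: Y nullable, giving Y.
Drop Y -> λ.
Y -> RgV: R nullable, giving RgV | gV.
Unchanged (no nullable symbols): S -> j; R -> gg; V -> gj; V -> jj; Y -> g.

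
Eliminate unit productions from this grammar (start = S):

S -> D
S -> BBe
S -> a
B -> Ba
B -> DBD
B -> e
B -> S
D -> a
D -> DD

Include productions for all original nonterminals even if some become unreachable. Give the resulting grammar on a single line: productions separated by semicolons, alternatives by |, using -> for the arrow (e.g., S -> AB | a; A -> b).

S -> a | DD | BBe; B -> a | e | Ba | DD | BBe | DBD; D -> a | DD

Unit productions: B->S, S->D.
Unit pairs (A ⇒* B via units): (B,D), (B,S), (S,D).
S: inherits non-unit rules of {D, S} → BBe | DD | a.
B: inherits non-unit rules of {B, D, S} → BBe | Ba | DBD | DD | a | e.
D: inherits non-unit rules of {D} → DD | a.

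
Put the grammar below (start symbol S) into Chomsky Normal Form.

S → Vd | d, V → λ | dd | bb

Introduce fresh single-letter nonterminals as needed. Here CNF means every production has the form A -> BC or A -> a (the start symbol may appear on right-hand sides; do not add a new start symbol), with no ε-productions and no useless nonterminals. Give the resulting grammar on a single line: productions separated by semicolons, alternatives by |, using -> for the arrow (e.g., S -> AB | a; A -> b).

S -> d | VA; A -> d; B -> b; V -> AA | BB

Nullable: {V}; after ε-elimination: S -> d | Vd; V -> bb | dd.
No unit productions to eliminate.
TERM: introduce B -> b, A -> d and substitute in every rule of length ≥2.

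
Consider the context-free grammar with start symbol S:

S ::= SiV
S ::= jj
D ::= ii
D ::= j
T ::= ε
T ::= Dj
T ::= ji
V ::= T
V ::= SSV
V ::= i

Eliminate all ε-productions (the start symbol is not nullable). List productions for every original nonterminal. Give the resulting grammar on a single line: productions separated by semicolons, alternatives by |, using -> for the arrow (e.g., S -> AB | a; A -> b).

Nullable set: {T, V}.
S -> SiV: V nullable, giving Si | SiV.
Drop T -> ε.
V -> SSV: V nullable, giving SS | SSV.
V -> T: T nullable, giving T.
Unchanged (no nullable symbols): S -> jj; D -> ii; D -> j; T -> Dj; T -> ji; V -> i.

S -> Si | jj | SiV; D -> j | ii; T -> Dj | ji; V -> T | i | SS | SSV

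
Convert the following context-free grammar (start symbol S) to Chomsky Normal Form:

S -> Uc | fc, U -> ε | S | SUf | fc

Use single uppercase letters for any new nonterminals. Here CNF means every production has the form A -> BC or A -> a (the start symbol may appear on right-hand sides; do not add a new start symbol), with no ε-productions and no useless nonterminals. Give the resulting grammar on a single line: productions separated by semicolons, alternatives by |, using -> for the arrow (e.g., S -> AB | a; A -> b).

S -> c | BA | UA; A -> c; B -> f; C -> UB; U -> c | BA | SB | SC | UA

Nullable: {U}; after ε-elimination: S -> c | Uc | fc; U -> S | Sf | fc | SUf.
After unit-elimination: S -> c | Uc | fc; U -> c | Sf | Uc | fc | SUf.
TERM: introduce A -> c, B -> f and substitute in every rule of length ≥2.
BIN: U -> SUB becomes U -> SC, C -> UB.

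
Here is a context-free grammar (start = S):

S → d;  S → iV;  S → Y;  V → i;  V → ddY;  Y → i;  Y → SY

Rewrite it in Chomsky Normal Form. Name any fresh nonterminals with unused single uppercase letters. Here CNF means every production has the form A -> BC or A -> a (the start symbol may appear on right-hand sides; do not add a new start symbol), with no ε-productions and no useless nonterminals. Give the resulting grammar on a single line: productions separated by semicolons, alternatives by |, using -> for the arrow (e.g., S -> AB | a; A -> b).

S -> d | i | AV | SY; A -> i; B -> d; C -> BY; V -> i | BC; Y -> i | SY

No ε-productions.
After unit-elimination: S -> d | i | SY | iV; V -> i | ddY; Y -> i | SY.
TERM: introduce B -> d, A -> i and substitute in every rule of length ≥2.
BIN: V -> BBY becomes V -> BC, C -> BY.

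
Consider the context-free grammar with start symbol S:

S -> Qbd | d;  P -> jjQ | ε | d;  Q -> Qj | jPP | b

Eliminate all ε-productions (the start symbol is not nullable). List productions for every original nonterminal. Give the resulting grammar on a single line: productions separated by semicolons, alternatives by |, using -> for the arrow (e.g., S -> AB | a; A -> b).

S -> d | Qbd; P -> d | jjQ; Q -> b | j | Qj | jP | jPP

Nullable set: {P}.
Drop P -> ε.
Q -> jPP: P, P nullable, giving j | jP | jPP.
Unchanged (no nullable symbols): S -> Qbd; S -> d; P -> d; P -> jjQ; Q -> Qj; Q -> b.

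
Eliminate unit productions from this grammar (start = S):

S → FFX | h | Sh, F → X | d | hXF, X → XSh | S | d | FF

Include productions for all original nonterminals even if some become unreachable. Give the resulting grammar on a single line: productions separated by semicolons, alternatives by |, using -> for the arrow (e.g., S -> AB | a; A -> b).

S -> h | Sh | FFX; F -> d | h | FF | Sh | FFX | XSh | hXF; X -> d | h | FF | Sh | FFX | XSh

Unit productions: F->X, X->S.
Unit pairs (A ⇒* B via units): (F,S), (F,X), (X,S).
S: inherits non-unit rules of {S} → FFX | Sh | h.
F: inherits non-unit rules of {F, S, X} → FF | FFX | Sh | XSh | d | h | hXF.
X: inherits non-unit rules of {S, X} → FF | FFX | Sh | XSh | d | h.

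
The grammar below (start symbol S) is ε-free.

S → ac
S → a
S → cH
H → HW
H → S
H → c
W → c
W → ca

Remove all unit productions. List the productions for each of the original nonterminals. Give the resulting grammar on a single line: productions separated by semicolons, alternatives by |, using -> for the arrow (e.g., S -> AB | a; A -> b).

S -> a | ac | cH; H -> a | c | HW | ac | cH; W -> c | ca

Unit productions: H->S.
Unit pairs (A ⇒* B via units): (H,S).
S: inherits non-unit rules of {S} → a | ac | cH.
H: inherits non-unit rules of {H, S} → HW | a | ac | c | cH.
W: inherits non-unit rules of {W} → c | ca.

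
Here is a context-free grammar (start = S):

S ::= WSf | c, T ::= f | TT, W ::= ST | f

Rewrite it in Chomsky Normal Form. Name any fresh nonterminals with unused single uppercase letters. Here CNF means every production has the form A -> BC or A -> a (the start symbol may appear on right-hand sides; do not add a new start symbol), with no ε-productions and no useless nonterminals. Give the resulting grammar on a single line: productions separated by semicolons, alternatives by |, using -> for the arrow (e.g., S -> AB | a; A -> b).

No ε-productions.
No unit productions to eliminate.
TERM: introduce A -> f and substitute in every rule of length ≥2.
BIN: S -> WSA becomes S -> WB, B -> SA.

S -> c | WB; A -> f; B -> SA; T -> f | TT; W -> f | ST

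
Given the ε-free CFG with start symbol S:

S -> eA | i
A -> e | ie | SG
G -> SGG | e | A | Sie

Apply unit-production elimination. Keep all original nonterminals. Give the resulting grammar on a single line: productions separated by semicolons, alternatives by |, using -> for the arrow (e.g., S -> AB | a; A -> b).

S -> i | eA; A -> e | SG | ie; G -> e | SG | ie | SGG | Sie

Unit productions: G->A.
Unit pairs (A ⇒* B via units): (G,A).
S: inherits non-unit rules of {S} → eA | i.
A: inherits non-unit rules of {A} → SG | e | ie.
G: inherits non-unit rules of {A, G} → SG | SGG | Sie | e | ie.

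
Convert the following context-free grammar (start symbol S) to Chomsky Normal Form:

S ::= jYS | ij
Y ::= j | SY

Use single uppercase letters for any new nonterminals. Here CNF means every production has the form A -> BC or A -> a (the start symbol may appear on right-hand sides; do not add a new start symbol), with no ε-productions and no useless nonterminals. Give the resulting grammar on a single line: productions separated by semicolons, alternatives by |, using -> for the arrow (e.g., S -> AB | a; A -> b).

No ε-productions.
No unit productions to eliminate.
TERM: introduce A -> i, B -> j and substitute in every rule of length ≥2.
BIN: S -> BYS becomes S -> BC, C -> YS.

S -> AB | BC; A -> i; B -> j; C -> YS; Y -> j | SY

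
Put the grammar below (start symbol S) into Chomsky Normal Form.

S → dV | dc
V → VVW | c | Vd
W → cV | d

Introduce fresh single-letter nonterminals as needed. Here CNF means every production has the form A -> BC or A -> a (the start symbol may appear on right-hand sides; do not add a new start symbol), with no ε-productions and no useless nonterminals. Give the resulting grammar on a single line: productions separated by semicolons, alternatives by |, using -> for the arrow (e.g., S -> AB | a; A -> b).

No ε-productions.
No unit productions to eliminate.
TERM: introduce B -> c, A -> d and substitute in every rule of length ≥2.
BIN: V -> VVW becomes V -> VC, C -> VW.

S -> AB | AV; A -> d; B -> c; C -> VW; V -> c | VA | VC; W -> d | BV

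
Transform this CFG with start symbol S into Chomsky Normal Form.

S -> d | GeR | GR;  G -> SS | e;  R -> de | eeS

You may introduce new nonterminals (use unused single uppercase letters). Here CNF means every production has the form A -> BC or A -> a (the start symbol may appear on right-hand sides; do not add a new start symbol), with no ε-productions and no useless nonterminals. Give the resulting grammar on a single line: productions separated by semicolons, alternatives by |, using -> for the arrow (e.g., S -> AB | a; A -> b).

S -> d | GD | GR; A -> d; B -> e; C -> BS; D -> BR; G -> e | SS; R -> AB | BC

No ε-productions.
No unit productions to eliminate.
TERM: introduce A -> d, B -> e and substitute in every rule of length ≥2.
BIN: R -> BBS becomes R -> BC, C -> BS; S -> GBR becomes S -> GD, D -> BR.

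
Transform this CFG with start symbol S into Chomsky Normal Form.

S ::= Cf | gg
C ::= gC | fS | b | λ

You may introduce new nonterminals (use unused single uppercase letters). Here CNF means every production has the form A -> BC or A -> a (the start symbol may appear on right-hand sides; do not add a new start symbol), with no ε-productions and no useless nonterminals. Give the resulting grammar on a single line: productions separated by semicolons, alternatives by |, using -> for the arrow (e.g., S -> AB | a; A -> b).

Nullable: {C}; after ε-elimination: S -> f | Cf | gg; C -> b | g | fS | gC.
No unit productions to eliminate.
TERM: introduce A -> f, B -> g and substitute in every rule of length ≥2.

S -> f | BB | CA; A -> f; B -> g; C -> b | g | AS | BC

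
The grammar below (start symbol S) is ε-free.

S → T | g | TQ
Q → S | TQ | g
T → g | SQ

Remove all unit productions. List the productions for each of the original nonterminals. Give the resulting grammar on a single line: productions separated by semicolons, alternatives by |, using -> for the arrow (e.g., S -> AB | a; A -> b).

S -> g | SQ | TQ; Q -> g | SQ | TQ; T -> g | SQ

Unit productions: Q->S, S->T.
Unit pairs (A ⇒* B via units): (Q,S), (Q,T), (S,T).
S: inherits non-unit rules of {S, T} → SQ | TQ | g.
Q: inherits non-unit rules of {Q, S, T} → SQ | TQ | g.
T: inherits non-unit rules of {T} → SQ | g.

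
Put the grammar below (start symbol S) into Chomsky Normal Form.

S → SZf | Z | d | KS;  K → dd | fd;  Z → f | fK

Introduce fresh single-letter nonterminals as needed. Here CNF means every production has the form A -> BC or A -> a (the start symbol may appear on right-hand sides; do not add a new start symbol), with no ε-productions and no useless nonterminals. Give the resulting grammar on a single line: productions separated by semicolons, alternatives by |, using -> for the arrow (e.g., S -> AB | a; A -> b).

S -> d | f | BK | KS | SC; A -> d; B -> f; C -> ZB; K -> AA | BA; Z -> f | BK

No ε-productions.
After unit-elimination: S -> d | f | KS | fK | SZf; K -> dd | fd; Z -> f | fK.
TERM: introduce A -> d, B -> f and substitute in every rule of length ≥2.
BIN: S -> SZB becomes S -> SC, C -> ZB.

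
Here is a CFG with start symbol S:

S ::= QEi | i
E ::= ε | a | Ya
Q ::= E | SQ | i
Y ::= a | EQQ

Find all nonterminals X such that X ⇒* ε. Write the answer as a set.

{E, Q, Y}

Directly nullable (have an ε-rule): {E}.
Q is nullable via Q -> E (every symbol on the right is already known nullable).
Y is nullable via Y -> EQQ (every symbol on the right is already known nullable).
Not nullable: S — each has a terminal in every rule's right-hand side or depends on a non-nullable symbol.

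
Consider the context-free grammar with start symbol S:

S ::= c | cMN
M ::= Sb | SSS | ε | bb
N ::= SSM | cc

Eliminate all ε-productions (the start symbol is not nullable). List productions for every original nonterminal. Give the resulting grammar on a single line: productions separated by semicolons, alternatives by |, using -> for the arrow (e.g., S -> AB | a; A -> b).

Nullable set: {M}.
S -> cMN: M nullable, giving cMN | cN.
Drop M -> ε.
N -> SSM: M nullable, giving SS | SSM.
Unchanged (no nullable symbols): S -> c; M -> SSS; M -> Sb; M -> bb; N -> cc.

S -> c | cN | cMN; M -> Sb | bb | SSS; N -> SS | cc | SSM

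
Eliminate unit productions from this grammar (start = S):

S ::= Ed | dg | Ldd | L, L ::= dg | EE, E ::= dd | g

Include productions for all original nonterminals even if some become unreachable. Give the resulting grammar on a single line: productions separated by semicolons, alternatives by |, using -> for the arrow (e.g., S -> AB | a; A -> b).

Unit productions: S->L.
Unit pairs (A ⇒* B via units): (S,L).
S: inherits non-unit rules of {L, S} → EE | Ed | Ldd | dg.
E: inherits non-unit rules of {E} → dd | g.
L: inherits non-unit rules of {L} → EE | dg.

S -> EE | Ed | dg | Ldd; E -> g | dd; L -> EE | dg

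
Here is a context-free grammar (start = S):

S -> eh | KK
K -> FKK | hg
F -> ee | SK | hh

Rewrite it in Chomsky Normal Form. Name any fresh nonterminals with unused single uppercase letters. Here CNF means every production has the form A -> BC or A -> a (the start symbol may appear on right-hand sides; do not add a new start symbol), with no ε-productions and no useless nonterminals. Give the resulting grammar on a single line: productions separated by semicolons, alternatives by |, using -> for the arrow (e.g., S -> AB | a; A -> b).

No ε-productions.
No unit productions to eliminate.
TERM: introduce A -> e, C -> g, B -> h and substitute in every rule of length ≥2.
BIN: K -> FKK becomes K -> FD, D -> KK.

S -> AB | KK; A -> e; B -> h; C -> g; D -> KK; F -> AA | BB | SK; K -> BC | FD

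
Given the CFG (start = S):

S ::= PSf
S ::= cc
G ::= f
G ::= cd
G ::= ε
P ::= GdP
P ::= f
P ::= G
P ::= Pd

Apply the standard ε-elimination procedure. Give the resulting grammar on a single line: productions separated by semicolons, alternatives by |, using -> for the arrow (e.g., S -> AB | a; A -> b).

S -> Sf | cc | PSf; G -> f | cd; P -> G | d | f | Gd | Pd | dP | GdP

Nullable set: {G, P}.
S -> PSf: P nullable, giving PSf | Sf.
Drop G -> ε.
P -> G: G nullable, giving G.
P -> GdP: G, P nullable, giving Gd | GdP | d | dP.
P -> Pd: P nullable, giving Pd | d.
Unchanged (no nullable symbols): S -> cc; G -> cd; G -> f; P -> f.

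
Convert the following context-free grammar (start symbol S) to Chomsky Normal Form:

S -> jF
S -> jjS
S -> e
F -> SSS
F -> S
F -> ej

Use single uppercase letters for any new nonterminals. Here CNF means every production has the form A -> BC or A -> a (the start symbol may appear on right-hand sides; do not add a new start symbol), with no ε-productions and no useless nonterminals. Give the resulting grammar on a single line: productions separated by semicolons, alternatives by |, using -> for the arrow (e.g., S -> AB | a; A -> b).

S -> e | BE | BF; A -> e; B -> j; C -> BS; D -> SS; E -> BS; F -> e | AB | BC | BF | SD

No ε-productions.
After unit-elimination: S -> e | jF | jjS; F -> e | ej | jF | SSS | jjS.
TERM: introduce A -> e, B -> j and substitute in every rule of length ≥2.
BIN: F -> BBS becomes F -> BC, C -> BS; F -> SSS becomes F -> SD, D -> SS; S -> BBS becomes S -> BE, E -> BS.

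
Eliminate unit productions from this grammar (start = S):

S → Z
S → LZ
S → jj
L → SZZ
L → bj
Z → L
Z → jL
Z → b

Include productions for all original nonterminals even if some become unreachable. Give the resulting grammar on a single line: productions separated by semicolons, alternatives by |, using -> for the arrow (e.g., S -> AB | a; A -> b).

Unit productions: S->Z, Z->L.
Unit pairs (A ⇒* B via units): (S,L), (S,Z), (Z,L).
S: inherits non-unit rules of {L, S, Z} → LZ | SZZ | b | bj | jL | jj.
L: inherits non-unit rules of {L} → SZZ | bj.
Z: inherits non-unit rules of {L, Z} → SZZ | b | bj | jL.

S -> b | LZ | bj | jL | jj | SZZ; L -> bj | SZZ; Z -> b | bj | jL | SZZ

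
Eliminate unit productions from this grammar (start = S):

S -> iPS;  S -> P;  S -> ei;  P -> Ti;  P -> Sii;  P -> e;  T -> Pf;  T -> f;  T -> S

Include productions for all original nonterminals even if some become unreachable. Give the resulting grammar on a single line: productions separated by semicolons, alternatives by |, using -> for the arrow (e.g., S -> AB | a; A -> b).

Unit productions: S->P, T->S.
Unit pairs (A ⇒* B via units): (S,P), (T,P), (T,S).
S: inherits non-unit rules of {P, S} → Sii | Ti | e | ei | iPS.
P: inherits non-unit rules of {P} → Sii | Ti | e.
T: inherits non-unit rules of {P, S, T} → Pf | Sii | Ti | e | ei | f | iPS.

S -> e | Ti | ei | Sii | iPS; P -> e | Ti | Sii; T -> e | f | Pf | Ti | ei | Sii | iPS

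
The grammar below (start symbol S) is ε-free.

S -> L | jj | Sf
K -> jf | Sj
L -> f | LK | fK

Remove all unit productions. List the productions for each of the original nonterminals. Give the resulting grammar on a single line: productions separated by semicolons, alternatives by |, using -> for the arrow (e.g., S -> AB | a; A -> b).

Unit productions: S->L.
Unit pairs (A ⇒* B via units): (S,L).
S: inherits non-unit rules of {L, S} → LK | Sf | f | fK | jj.
K: inherits non-unit rules of {K} → Sj | jf.
L: inherits non-unit rules of {L} → LK | f | fK.

S -> f | LK | Sf | fK | jj; K -> Sj | jf; L -> f | LK | fK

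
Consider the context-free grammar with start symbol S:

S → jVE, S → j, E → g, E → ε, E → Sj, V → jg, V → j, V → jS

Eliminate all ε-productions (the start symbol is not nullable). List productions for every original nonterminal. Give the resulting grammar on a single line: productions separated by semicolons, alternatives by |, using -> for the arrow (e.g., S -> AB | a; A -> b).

S -> j | jV | jVE; E -> g | Sj; V -> j | jS | jg

Nullable set: {E}.
S -> jVE: E nullable, giving jV | jVE.
Drop E -> ε.
Unchanged (no nullable symbols): S -> j; E -> Sj; E -> g; V -> j; V -> jS; V -> jg.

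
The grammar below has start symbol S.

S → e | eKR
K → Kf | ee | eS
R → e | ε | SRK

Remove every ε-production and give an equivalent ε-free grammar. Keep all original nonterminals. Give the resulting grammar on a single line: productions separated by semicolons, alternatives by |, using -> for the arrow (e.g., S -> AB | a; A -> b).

Nullable set: {R}.
S -> eKR: R nullable, giving eK | eKR.
Drop R -> ε.
R -> SRK: R nullable, giving SK | SRK.
Unchanged (no nullable symbols): S -> e; K -> Kf; K -> eS; K -> ee; R -> e.

S -> e | eK | eKR; K -> Kf | eS | ee; R -> e | SK | SRK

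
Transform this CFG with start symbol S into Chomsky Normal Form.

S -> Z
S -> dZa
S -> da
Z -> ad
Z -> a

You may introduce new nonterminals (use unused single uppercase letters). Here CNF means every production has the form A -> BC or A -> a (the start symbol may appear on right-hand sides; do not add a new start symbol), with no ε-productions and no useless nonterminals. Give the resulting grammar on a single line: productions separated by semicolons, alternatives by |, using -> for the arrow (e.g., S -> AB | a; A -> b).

No ε-productions.
After unit-elimination: S -> a | ad | da | dZa; Z -> a | ad.
TERM: introduce A -> a, B -> d and substitute in every rule of length ≥2.
BIN: S -> BZA becomes S -> BC, C -> ZA.

S -> a | AB | BA | BC; A -> a; B -> d; C -> ZA; Z -> a | AB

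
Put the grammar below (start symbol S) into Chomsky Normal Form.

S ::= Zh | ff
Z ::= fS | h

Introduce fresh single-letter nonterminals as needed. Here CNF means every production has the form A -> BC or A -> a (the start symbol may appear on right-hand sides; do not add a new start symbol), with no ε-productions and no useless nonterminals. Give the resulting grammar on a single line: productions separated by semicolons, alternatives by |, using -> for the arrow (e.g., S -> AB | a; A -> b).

No ε-productions.
No unit productions to eliminate.
TERM: introduce B -> f, A -> h and substitute in every rule of length ≥2.

S -> BB | ZA; A -> h; B -> f; Z -> h | BS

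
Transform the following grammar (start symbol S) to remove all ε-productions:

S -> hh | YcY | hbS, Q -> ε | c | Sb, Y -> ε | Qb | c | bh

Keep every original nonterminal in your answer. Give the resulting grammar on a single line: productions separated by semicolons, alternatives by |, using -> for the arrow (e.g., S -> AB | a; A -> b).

S -> c | Yc | cY | hh | YcY | hbS; Q -> c | Sb; Y -> b | c | Qb | bh

Nullable set: {Q, Y}.
S -> YcY: Y, Y nullable, giving Yc | YcY | c | cY.
Drop Q -> ε.
Drop Y -> ε.
Y -> Qb: Q nullable, giving Qb | b.
Unchanged (no nullable symbols): S -> hbS; S -> hh; Q -> Sb; Q -> c; Y -> bh; Y -> c.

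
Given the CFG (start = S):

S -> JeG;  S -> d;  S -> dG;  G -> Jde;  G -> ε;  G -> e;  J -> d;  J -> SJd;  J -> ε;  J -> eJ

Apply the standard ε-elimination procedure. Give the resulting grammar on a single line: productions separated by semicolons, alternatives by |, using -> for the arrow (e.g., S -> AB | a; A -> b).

Nullable set: {G, J}.
S -> JeG: J, G nullable, giving Je | JeG | e | eG.
S -> dG: G nullable, giving d | dG.
Drop G -> ε.
G -> Jde: J nullable, giving Jde | de.
Drop J -> ε.
J -> SJd: J nullable, giving SJd | Sd.
J -> eJ: J nullable, giving e | eJ.
Unchanged (no nullable symbols): S -> d; G -> e; J -> d.

S -> d | e | Je | dG | eG | JeG; G -> e | de | Jde; J -> d | e | Sd | eJ | SJd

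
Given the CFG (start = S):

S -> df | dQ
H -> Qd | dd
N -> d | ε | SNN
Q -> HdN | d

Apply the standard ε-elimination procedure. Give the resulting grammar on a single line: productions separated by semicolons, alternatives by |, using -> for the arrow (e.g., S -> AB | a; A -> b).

S -> dQ | df; H -> Qd | dd; N -> S | d | SN | SNN; Q -> d | Hd | HdN

Nullable set: {N}.
Drop N -> ε.
N -> SNN: N, N nullable, giving S | SN | SNN.
Q -> HdN: N nullable, giving Hd | HdN.
Unchanged (no nullable symbols): S -> dQ; S -> df; H -> Qd; H -> dd; N -> d; Q -> d.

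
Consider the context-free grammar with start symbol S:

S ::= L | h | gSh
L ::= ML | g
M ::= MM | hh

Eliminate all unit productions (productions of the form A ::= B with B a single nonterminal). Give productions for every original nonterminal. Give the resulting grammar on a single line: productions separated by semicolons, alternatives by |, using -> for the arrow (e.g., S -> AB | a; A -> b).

S -> g | h | ML | gSh; L -> g | ML; M -> MM | hh

Unit productions: S->L.
Unit pairs (A ⇒* B via units): (S,L).
S: inherits non-unit rules of {L, S} → ML | g | gSh | h.
L: inherits non-unit rules of {L} → ML | g.
M: inherits non-unit rules of {M} → MM | hh.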